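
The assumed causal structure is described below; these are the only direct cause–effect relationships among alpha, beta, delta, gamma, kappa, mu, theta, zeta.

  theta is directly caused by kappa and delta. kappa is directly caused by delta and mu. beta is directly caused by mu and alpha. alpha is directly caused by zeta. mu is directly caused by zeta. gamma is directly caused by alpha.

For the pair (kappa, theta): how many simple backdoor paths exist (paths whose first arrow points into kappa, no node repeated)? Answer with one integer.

A backdoor path from kappa to theta is any simple undirected path whose first edge points into kappa (i.e. leaves kappa via a parent).
Parents of kappa: {delta, mu}.
Enumerating:
  P1: kappa <- delta -> theta
That exhausts the simple backdoor paths. Count: 1.

1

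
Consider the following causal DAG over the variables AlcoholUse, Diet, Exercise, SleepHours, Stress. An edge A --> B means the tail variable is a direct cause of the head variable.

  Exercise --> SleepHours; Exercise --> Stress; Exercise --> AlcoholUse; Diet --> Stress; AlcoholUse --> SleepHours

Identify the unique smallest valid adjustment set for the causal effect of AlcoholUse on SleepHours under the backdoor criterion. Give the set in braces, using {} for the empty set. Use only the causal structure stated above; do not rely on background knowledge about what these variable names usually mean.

Variables eligible for adjustment (non-descendants of AlcoholUse, excluding AlcoholUse and SleepHours): {Diet, Exercise, Stress}.
Backdoor paths from AlcoholUse to SleepHours:
  P1: AlcoholUse <- Exercise -> SleepHours
The empty set is not sufficient: P1 (AlcoholUse <- Exercise -> SleepHours) has no collider blocking it and no conditioned non-collider, so it is open.
Try {Exercise}:
  P1: blocked at fork node Exercise ∈ conditioning set.
{Exercise} contains no descendant of AlcoholUse and blocks every backdoor path.
No other singleton works — e.g. {Diet} leaves P1 open — so {Exercise} is the unique smallest valid adjustment set.

{Exercise}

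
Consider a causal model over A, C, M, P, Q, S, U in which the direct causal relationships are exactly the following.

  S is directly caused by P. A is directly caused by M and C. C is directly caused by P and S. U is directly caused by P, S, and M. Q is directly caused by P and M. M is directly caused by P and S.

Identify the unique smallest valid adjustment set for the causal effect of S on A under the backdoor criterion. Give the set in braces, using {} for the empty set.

{P}

Variables eligible for adjustment (non-descendants of S, excluding S and A): {P}.
Backdoor paths from S to A:
  P1: S <- P -> M -> A
  P2: S <- P -> C -> A
  P3: S <- P -> Q <- M -> A
  P4: S <- P -> U <- M -> A
The empty set is not sufficient: P1 (S <- P -> M -> A) has no collider blocking it and no conditioned non-collider, so it is open.
Try {P}:
  P1: blocked at fork node P ∈ conditioning set.
  P2: blocked at fork node P ∈ conditioning set.
  P3: blocked at fork node P ∈ conditioning set.
  P4: blocked at fork node P ∈ conditioning set.
{P} contains no descendant of S and blocks every backdoor path.
{P} is the unique smallest valid adjustment set.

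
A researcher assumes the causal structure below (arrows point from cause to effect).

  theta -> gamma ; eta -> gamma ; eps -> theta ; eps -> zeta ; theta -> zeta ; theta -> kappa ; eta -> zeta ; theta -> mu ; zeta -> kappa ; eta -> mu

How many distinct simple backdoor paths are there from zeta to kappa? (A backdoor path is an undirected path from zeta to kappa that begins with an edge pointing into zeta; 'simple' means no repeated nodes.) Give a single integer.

4

A backdoor path from zeta to kappa is any simple undirected path whose first edge points into zeta (i.e. leaves zeta via a parent).
Parents of zeta: {eps, eta, theta}.
Enumerating:
  P1: zeta <- eta -> mu <- theta -> kappa
  P2: zeta <- eta -> gamma <- theta -> kappa
  P3: zeta <- eps -> theta -> kappa
  P4: zeta <- theta -> kappa
That exhausts the simple backdoor paths. Count: 4.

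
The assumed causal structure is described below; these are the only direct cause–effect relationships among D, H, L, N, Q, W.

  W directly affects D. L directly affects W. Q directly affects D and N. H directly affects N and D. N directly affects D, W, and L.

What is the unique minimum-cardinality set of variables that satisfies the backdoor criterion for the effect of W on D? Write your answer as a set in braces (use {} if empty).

{N}

Variables eligible for adjustment (non-descendants of W, excluding W and D): {H, L, N, Q}.
Backdoor paths from W to D:
  P1: W <- N <- H -> D
  P2: W <- N <- Q -> D
  P3: W <- N -> D
  P4: W <- L <- N <- H -> D
  P5: W <- L <- N <- Q -> D
  P6: W <- L <- N -> D
The empty set is not sufficient: P1 (W <- N <- H -> D) has no collider blocking it and no conditioned non-collider, so it is open.
Try {N}:
  P1: blocked at chain node N ∈ conditioning set.
  P2: blocked at chain node N ∈ conditioning set.
  P3: blocked at fork node N ∈ conditioning set.
  P4: blocked at chain node N ∈ conditioning set.
  P5: blocked at chain node N ∈ conditioning set.
  P6: blocked at fork node N ∈ conditioning set.
{N} contains no descendant of W and blocks every backdoor path.
No other singleton works — e.g. {H} leaves P2 open — so {N} is the unique smallest valid adjustment set.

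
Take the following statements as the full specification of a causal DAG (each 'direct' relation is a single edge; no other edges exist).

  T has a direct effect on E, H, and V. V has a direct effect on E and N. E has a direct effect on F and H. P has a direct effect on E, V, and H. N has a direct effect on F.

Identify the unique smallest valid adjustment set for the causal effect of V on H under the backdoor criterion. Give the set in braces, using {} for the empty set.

Variables eligible for adjustment (non-descendants of V, excluding V and H): {P, T}.
Backdoor paths from V to H:
  P1: V <- T -> E <- P -> H
  P2: V <- T -> E -> H
  P3: V <- T -> H
  P4: V <- P -> E <- T -> H
  P5: V <- P -> E -> H
  P6: V <- P -> H
The empty set is not sufficient: P2 (V <- T -> E -> H) has no collider blocking it and no conditioned non-collider, so it is open.
Try {P, T}:
  P1: blocked at fork node T ∈ conditioning set.
  P2: blocked at fork node T ∈ conditioning set.
  P3: blocked at fork node T ∈ conditioning set.
  P4: blocked at fork node P ∈ conditioning set.
  P5: blocked at fork node P ∈ conditioning set.
  P6: blocked at fork node P ∈ conditioning set.
{P, T} contains no descendant of V and blocks every backdoor path.
Every element of {P, T} is needed (dropping P leaves P5 open; dropping T leaves P2 open), so no proper subset is valid.
Among all size-2 subsets of the eligible variables, only {P, T} blocks every backdoor path, so it is the unique smallest valid adjustment set.

{P, T}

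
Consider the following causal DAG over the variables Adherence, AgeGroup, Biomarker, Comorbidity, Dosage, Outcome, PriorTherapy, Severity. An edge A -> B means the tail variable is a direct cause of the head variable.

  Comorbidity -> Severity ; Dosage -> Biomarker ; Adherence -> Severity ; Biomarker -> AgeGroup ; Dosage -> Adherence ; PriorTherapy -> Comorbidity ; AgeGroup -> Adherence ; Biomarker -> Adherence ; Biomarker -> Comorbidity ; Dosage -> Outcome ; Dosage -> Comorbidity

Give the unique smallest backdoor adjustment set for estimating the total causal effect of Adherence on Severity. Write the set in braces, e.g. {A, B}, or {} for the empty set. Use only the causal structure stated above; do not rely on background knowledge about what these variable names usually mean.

Variables eligible for adjustment (non-descendants of Adherence, excluding Adherence and Severity): {AgeGroup, Biomarker, Comorbidity, Dosage, Outcome, PriorTherapy}.
Backdoor paths from Adherence to Severity:
  P1: Adherence <- Dosage -> Biomarker -> Comorbidity -> Severity
  P2: Adherence <- Dosage -> Comorbidity -> Severity
  P3: Adherence <- Biomarker <- Dosage -> Comorbidity -> Severity
  P4: Adherence <- Biomarker -> Comorbidity -> Severity
  P5: Adherence <- AgeGroup <- Biomarker <- Dosage -> Comorbidity -> Severity
  P6: Adherence <- AgeGroup <- Biomarker -> Comorbidity -> Severity
The empty set is not sufficient: P1 (Adherence <- Dosage -> Biomarker -> Comorbidity -> Severity) has no collider blocking it and no conditioned non-collider, so it is open.
Try {Comorbidity}:
  P1: blocked at chain node Comorbidity ∈ conditioning set.
  P2: blocked at chain node Comorbidity ∈ conditioning set.
  P3: blocked at chain node Comorbidity ∈ conditioning set.
  P4: blocked at chain node Comorbidity ∈ conditioning set.
  P5: blocked at chain node Comorbidity ∈ conditioning set.
  P6: blocked at chain node Comorbidity ∈ conditioning set.
{Comorbidity} contains no descendant of Adherence and blocks every backdoor path.
No other singleton works — e.g. {PriorTherapy} leaves P1 open — so {Comorbidity} is the unique smallest valid adjustment set.

{Comorbidity}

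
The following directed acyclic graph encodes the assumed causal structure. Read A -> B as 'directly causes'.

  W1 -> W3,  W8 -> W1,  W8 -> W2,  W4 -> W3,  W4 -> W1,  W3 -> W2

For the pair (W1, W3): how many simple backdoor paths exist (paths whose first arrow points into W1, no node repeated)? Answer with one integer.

2

A backdoor path from W1 to W3 is any simple undirected path whose first edge points into W1 (i.e. leaves W1 via a parent).
Parents of W1: {W4, W8}.
Enumerating:
  P1: W1 <- W4 -> W3
  P2: W1 <- W8 -> W2 <- W3
That exhausts the simple backdoor paths. Count: 2.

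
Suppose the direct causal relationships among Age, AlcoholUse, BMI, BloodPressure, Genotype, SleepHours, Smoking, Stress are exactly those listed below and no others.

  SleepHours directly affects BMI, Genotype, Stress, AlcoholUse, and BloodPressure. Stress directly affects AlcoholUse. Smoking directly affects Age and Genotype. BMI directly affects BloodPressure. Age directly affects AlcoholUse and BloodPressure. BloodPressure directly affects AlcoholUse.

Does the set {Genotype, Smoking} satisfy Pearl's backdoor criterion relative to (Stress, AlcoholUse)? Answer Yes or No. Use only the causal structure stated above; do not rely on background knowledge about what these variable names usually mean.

No

Backdoor paths from Stress to AlcoholUse (paths whose first edge points into Stress):
  P1: Stress <- SleepHours -> BMI -> BloodPressure <- Age -> AlcoholUse
  P2: Stress <- SleepHours -> BMI -> BloodPressure -> AlcoholUse
  P3: Stress <- SleepHours -> BloodPressure <- Age -> AlcoholUse
  P4: Stress <- SleepHours -> BloodPressure -> AlcoholUse
  P5: Stress <- SleepHours -> AlcoholUse
  P6: Stress <- SleepHours -> Genotype <- Smoking -> Age -> BloodPressure -> AlcoholUse
  P7: Stress <- SleepHours -> Genotype <- Smoking -> Age -> AlcoholUse
Condition 1 (no descendant of Stress in the set): holds — descendants of Stress are {AlcoholUse}; none are in {Genotype, Smoking}.
Condition 2 (every backdoor path blocked by {Genotype, Smoking}):
  P1: blocked at collider BloodPressure (neither it nor any descendant is in the conditioning set).
  P2: open — no interior node is in the conditioning set.
  P3: blocked at collider BloodPressure (neither it nor any descendant is in the conditioning set).
  P4: open — no interior node is in the conditioning set.
  P5: open — no interior node is in the conditioning set.
  P6: blocked at fork node Smoking ∈ conditioning set.
  P7: blocked at fork node Smoking ∈ conditioning set.
{Genotype, Smoking} does not satisfy the backdoor criterion.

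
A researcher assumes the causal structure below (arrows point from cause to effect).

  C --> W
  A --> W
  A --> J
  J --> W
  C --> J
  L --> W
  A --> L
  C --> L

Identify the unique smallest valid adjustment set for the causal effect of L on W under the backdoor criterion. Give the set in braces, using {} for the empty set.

Variables eligible for adjustment (non-descendants of L, excluding L and W): {A, C, J}.
Backdoor paths from L to W:
  P1: L <- C -> J <- A -> W
  P2: L <- C -> J -> W
  P3: L <- C -> W
  P4: L <- A -> J <- C -> W
  P5: L <- A -> J -> W
  P6: L <- A -> W
The empty set is not sufficient: P2 (L <- C -> J -> W) has no collider blocking it and no conditioned non-collider, so it is open.
Try {A, C}:
  P1: blocked at fork node C ∈ conditioning set.
  P2: blocked at fork node C ∈ conditioning set.
  P3: blocked at fork node C ∈ conditioning set.
  P4: blocked at fork node A ∈ conditioning set.
  P5: blocked at fork node A ∈ conditioning set.
  P6: blocked at fork node A ∈ conditioning set.
{A, C} contains no descendant of L and blocks every backdoor path.
Every element of {A, C} is needed (dropping A leaves P5 open; dropping C leaves P2 open), so no proper subset is valid.
Among all size-2 subsets of the eligible variables, only {A, C} blocks every backdoor path, so it is the unique smallest valid adjustment set.

{A, C}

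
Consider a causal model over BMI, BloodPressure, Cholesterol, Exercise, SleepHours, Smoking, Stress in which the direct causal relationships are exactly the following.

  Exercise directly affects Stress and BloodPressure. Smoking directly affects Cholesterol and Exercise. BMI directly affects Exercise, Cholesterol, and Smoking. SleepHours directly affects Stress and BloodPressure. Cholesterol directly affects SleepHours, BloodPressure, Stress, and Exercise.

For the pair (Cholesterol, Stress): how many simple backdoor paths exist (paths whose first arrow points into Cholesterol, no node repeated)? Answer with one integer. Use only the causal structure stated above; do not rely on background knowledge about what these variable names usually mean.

8

A backdoor path from Cholesterol to Stress is any simple undirected path whose first edge points into Cholesterol (i.e. leaves Cholesterol via a parent).
Parents of Cholesterol: {BMI, Smoking}.
Enumerating:
  P1: Cholesterol <- BMI -> Smoking -> Exercise -> BloodPressure <- SleepHours -> Stress
  P2: Cholesterol <- BMI -> Smoking -> Exercise -> Stress
  P3: Cholesterol <- BMI -> Exercise -> BloodPressure <- SleepHours -> Stress
  P4: Cholesterol <- BMI -> Exercise -> Stress
  P5: Cholesterol <- Smoking <- BMI -> Exercise -> BloodPressure <- SleepHours -> Stress
  P6: Cholesterol <- Smoking <- BMI -> Exercise -> Stress
  P7: Cholesterol <- Smoking -> Exercise -> BloodPressure <- SleepHours -> Stress
  P8: Cholesterol <- Smoking -> Exercise -> Stress
That exhausts the simple backdoor paths. Count: 8.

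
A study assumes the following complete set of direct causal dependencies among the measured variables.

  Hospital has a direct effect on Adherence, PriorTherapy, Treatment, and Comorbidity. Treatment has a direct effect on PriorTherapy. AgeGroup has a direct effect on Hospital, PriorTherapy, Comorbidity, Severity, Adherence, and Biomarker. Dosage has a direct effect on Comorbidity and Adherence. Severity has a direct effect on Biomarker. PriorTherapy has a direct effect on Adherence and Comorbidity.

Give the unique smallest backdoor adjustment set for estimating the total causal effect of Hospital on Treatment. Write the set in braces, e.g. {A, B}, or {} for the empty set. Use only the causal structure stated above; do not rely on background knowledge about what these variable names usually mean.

Variables eligible for adjustment (non-descendants of Hospital, excluding Hospital and Treatment): {AgeGroup, Biomarker, Dosage, Severity}.
Backdoor paths from Hospital to Treatment:
  P1: Hospital <- AgeGroup -> PriorTherapy <- Treatment
  P2: Hospital <- AgeGroup -> Adherence <- Dosage -> Comorbidity <- PriorTherapy <- Treatment
  P3: Hospital <- AgeGroup -> Adherence <- PriorTherapy <- Treatment
  P4: Hospital <- AgeGroup -> Comorbidity <- Dosage -> Adherence <- PriorTherapy <- Treatment
  P5: Hospital <- AgeGroup -> Comorbidity <- PriorTherapy <- Treatment
Each backdoor path contains an unconditioned collider, so every path is already blocked with the empty conditioning set:
  P1: blocked at collider PriorTherapy (neither it nor any descendant is in the conditioning set).
  P2: blocked at collider Adherence (neither it nor any descendant is in the conditioning set).
  P3: blocked at collider Adherence (neither it nor any descendant is in the conditioning set).
  P4: blocked at collider Comorbidity (neither it nor any descendant is in the conditioning set).
  P5: blocked at collider Comorbidity (neither it nor any descendant is in the conditioning set).
The empty set is therefore the unique smallest valid set.

{}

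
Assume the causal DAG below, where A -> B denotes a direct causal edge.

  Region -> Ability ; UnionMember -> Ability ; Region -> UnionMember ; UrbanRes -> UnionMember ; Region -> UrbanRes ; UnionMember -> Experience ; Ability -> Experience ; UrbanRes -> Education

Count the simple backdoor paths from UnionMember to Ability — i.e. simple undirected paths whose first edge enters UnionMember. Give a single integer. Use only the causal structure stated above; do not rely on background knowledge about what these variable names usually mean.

A backdoor path from UnionMember to Ability is any simple undirected path whose first edge points into UnionMember (i.e. leaves UnionMember via a parent).
Parents of UnionMember: {Region, UrbanRes}.
Enumerating:
  P1: UnionMember <- Region -> Ability
  P2: UnionMember <- UrbanRes <- Region -> Ability
That exhausts the simple backdoor paths. Count: 2.

2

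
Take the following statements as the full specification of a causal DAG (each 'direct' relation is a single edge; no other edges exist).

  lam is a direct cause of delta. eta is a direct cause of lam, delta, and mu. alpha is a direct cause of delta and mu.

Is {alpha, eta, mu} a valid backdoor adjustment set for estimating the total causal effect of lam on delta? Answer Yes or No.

Yes

Backdoor paths from lam to delta (paths whose first edge points into lam):
  P1: lam <- eta -> mu <- alpha -> delta
  P2: lam <- eta -> delta
Condition 1 (no descendant of lam in the set): holds — descendants of lam are {delta}; none are in {alpha, eta, mu}.
Condition 2 (every backdoor path blocked by {alpha, eta, mu}):
  P1: blocked at fork node eta ∈ conditioning set.
  P2: blocked at fork node eta ∈ conditioning set.
{alpha, eta, mu} satisfies the backdoor criterion.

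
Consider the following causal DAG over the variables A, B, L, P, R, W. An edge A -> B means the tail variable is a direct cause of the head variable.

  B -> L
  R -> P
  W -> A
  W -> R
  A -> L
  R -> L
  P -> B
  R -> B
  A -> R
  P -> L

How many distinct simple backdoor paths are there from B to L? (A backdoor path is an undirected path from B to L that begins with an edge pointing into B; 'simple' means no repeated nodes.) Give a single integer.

A backdoor path from B to L is any simple undirected path whose first edge points into B (i.e. leaves B via a parent).
Parents of B: {P, R}.
Enumerating:
  P1: B <- R <- W -> A -> L
  P2: B <- R <- A -> L
  P3: B <- R -> P -> L
  P4: B <- R -> L
  P5: B <- P <- R <- W -> A -> L
  P6: B <- P <- R <- A -> L
  P7: B <- P <- R -> L
  P8: B <- P -> L
That exhausts the simple backdoor paths. Count: 8.

8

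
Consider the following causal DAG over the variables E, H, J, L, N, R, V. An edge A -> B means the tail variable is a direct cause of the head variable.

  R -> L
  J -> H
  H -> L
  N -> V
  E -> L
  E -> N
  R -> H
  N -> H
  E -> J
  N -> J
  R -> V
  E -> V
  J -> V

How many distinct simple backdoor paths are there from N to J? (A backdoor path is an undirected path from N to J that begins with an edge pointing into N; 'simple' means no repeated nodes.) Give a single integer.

8

A backdoor path from N to J is any simple undirected path whose first edge points into N (i.e. leaves N via a parent).
Parents of N: {E}.
Enumerating:
  P1: N <- E -> J
  P2: N <- E -> V <- R -> H <- J
  P3: N <- E -> V <- R -> L <- H <- J
  P4: N <- E -> V <- J
  P5: N <- E -> L <- R -> V <- J
  P6: N <- E -> L <- R -> H <- J
  P7: N <- E -> L <- H <- R -> V <- J
  P8: N <- E -> L <- H <- J
That exhausts the simple backdoor paths. Count: 8.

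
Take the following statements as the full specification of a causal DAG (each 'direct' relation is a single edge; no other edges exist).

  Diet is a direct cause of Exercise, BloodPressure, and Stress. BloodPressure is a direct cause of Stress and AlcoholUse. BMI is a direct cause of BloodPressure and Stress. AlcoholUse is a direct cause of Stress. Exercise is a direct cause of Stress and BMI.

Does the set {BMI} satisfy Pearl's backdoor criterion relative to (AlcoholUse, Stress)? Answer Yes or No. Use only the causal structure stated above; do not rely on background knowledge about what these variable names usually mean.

Backdoor paths from AlcoholUse to Stress (paths whose first edge points into AlcoholUse):
  P1: AlcoholUse <- BloodPressure <- Diet -> Exercise -> BMI -> Stress
  P2: AlcoholUse <- BloodPressure <- Diet -> Exercise -> Stress
  P3: AlcoholUse <- BloodPressure <- Diet -> Stress
  P4: AlcoholUse <- BloodPressure <- BMI <- Exercise <- Diet -> Stress
  P5: AlcoholUse <- BloodPressure <- BMI <- Exercise -> Stress
  P6: AlcoholUse <- BloodPressure <- BMI -> Stress
  P7: AlcoholUse <- BloodPressure -> Stress
Condition 1 (no descendant of AlcoholUse in the set): holds — descendants of AlcoholUse are {Stress}; none are in {BMI}.
Condition 2 (every backdoor path blocked by {BMI}):
  P1: blocked at chain node BMI ∈ conditioning set.
  P2: open — no interior node is in the conditioning set.
  P3: open — no interior node is in the conditioning set.
  P4: blocked at chain node BMI ∈ conditioning set.
  P5: blocked at chain node BMI ∈ conditioning set.
  P6: blocked at fork node BMI ∈ conditioning set.
  P7: open — no interior node is in the conditioning set.
{BMI} does not satisfy the backdoor criterion.

No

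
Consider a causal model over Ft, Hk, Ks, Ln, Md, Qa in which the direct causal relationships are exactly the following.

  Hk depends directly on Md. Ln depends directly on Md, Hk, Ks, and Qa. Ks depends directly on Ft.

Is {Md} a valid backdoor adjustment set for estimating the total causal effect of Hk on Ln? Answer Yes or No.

Yes

Backdoor paths from Hk to Ln (paths whose first edge points into Hk):
  P1: Hk <- Md -> Ln
Condition 1 (no descendant of Hk in the set): holds — descendants of Hk are {Ln}; none are in {Md}.
Condition 2 (every backdoor path blocked by {Md}):
  P1: blocked at fork node Md ∈ conditioning set.
{Md} satisfies the backdoor criterion.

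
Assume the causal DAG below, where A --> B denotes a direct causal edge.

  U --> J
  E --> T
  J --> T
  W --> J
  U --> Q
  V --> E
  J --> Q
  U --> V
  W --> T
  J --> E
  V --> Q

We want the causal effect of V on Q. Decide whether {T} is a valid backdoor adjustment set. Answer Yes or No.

No

Backdoor paths from V to Q (paths whose first edge points into V):
  P1: V <- U -> J -> Q
  P2: V <- U -> Q
Condition 1 (no descendant of V in the set): FAILS — T is a descendant of V.
Condition 2 (every backdoor path blocked by {T}):
  P1: open — no interior node is in the conditioning set.
  P2: open — no interior node is in the conditioning set.
{T} does not satisfy the backdoor criterion.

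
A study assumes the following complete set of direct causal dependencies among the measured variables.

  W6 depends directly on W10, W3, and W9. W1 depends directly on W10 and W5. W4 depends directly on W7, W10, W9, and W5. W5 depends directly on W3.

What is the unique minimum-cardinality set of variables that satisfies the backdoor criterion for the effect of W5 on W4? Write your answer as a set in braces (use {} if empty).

{}

Variables eligible for adjustment (non-descendants of W5, excluding W5 and W4): {W10, W3, W6, W7, W9}.
Backdoor paths from W5 to W4:
  P1: W5 <- W3 -> W6 <- W10 -> W4
  P2: W5 <- W3 -> W6 <- W9 -> W4
Each backdoor path contains an unconditioned collider, so every path is already blocked with the empty conditioning set:
  P1: blocked at collider W6 (neither it nor any descendant is in the conditioning set).
  P2: blocked at collider W6 (neither it nor any descendant is in the conditioning set).
The empty set is therefore the unique smallest valid set.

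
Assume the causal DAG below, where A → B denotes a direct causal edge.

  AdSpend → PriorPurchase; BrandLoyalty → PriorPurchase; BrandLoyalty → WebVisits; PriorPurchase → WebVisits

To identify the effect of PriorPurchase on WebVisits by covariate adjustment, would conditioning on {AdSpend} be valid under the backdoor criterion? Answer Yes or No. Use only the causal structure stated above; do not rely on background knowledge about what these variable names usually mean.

Backdoor paths from PriorPurchase to WebVisits (paths whose first edge points into PriorPurchase):
  P1: PriorPurchase <- BrandLoyalty -> WebVisits
Condition 1 (no descendant of PriorPurchase in the set): holds — descendants of PriorPurchase are {WebVisits}; none are in {AdSpend}.
Condition 2 (every backdoor path blocked by {AdSpend}):
  P1: open — no interior node is in the conditioning set.
{AdSpend} does not satisfy the backdoor criterion.

No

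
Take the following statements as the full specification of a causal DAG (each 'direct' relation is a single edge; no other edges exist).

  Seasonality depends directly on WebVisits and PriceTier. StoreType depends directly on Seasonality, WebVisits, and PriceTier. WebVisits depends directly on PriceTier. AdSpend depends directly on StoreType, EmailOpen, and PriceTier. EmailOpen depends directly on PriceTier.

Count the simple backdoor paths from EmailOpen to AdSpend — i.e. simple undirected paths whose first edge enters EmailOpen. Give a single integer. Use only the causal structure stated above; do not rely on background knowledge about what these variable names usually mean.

6

A backdoor path from EmailOpen to AdSpend is any simple undirected path whose first edge points into EmailOpen (i.e. leaves EmailOpen via a parent).
Parents of EmailOpen: {PriceTier}.
Enumerating:
  P1: EmailOpen <- PriceTier -> WebVisits -> Seasonality -> StoreType -> AdSpend
  P2: EmailOpen <- PriceTier -> WebVisits -> StoreType -> AdSpend
  P3: EmailOpen <- PriceTier -> Seasonality <- WebVisits -> StoreType -> AdSpend
  P4: EmailOpen <- PriceTier -> Seasonality -> StoreType -> AdSpend
  P5: EmailOpen <- PriceTier -> StoreType -> AdSpend
  P6: EmailOpen <- PriceTier -> AdSpend
That exhausts the simple backdoor paths. Count: 6.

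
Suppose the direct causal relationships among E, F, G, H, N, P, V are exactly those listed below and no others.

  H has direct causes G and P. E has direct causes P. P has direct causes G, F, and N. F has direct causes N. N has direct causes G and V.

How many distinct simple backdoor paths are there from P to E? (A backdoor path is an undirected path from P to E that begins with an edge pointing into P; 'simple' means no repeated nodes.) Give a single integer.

0

A backdoor path from P to E is any simple undirected path whose first edge points into P (i.e. leaves P via a parent).
Parents of P: {F, G, N}.
No simple path from any parent of P reaches E without revisiting P, so there are no backdoor paths.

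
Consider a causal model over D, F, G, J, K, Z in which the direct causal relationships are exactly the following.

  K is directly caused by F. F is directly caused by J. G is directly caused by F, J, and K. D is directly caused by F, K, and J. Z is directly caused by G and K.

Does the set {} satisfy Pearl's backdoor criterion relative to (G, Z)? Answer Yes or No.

Backdoor paths from G to Z (paths whose first edge points into G):
  P1: G <- J -> F -> K -> Z
  P2: G <- J -> F -> D <- K -> Z
  P3: G <- J -> D <- F -> K -> Z
  P4: G <- J -> D <- K -> Z
  P5: G <- F <- J -> D <- K -> Z
  P6: G <- F -> K -> Z
  P7: G <- F -> D <- K -> Z
  P8: G <- K -> Z
Condition 1 (no descendant of G in the set): holds — descendants of G are {Z}; none are in {}.
Condition 2 (every backdoor path blocked by {}):
  P1: open — no interior node is in the conditioning set.
  P2: blocked at collider D (neither it nor any descendant is in the conditioning set).
  P3: blocked at collider D (neither it nor any descendant is in the conditioning set).
  P4: blocked at collider D (neither it nor any descendant is in the conditioning set).
  P5: blocked at collider D (neither it nor any descendant is in the conditioning set).
  P6: open — no interior node is in the conditioning set.
  P7: blocked at collider D (neither it nor any descendant is in the conditioning set).
  P8: open — no interior node is in the conditioning set.
{} does not satisfy the backdoor criterion.

No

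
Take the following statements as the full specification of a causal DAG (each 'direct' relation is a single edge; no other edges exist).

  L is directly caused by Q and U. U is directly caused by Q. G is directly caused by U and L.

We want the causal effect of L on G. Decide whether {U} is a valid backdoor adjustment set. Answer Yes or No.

Yes

Backdoor paths from L to G (paths whose first edge points into L):
  P1: L <- Q -> U -> G
  P2: L <- U -> G
Condition 1 (no descendant of L in the set): holds — descendants of L are {G}; none are in {U}.
Condition 2 (every backdoor path blocked by {U}):
  P1: blocked at chain node U ∈ conditioning set.
  P2: blocked at fork node U ∈ conditioning set.
{U} satisfies the backdoor criterion.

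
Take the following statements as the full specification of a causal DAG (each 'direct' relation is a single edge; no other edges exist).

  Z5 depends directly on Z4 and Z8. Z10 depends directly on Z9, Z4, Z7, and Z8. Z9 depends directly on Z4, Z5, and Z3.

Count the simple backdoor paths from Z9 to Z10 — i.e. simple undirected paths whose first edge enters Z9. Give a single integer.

4

A backdoor path from Z9 to Z10 is any simple undirected path whose first edge points into Z9 (i.e. leaves Z9 via a parent).
Parents of Z9: {Z3, Z4, Z5}.
Enumerating:
  P1: Z9 <- Z4 -> Z5 <- Z8 -> Z10
  P2: Z9 <- Z4 -> Z10
  P3: Z9 <- Z5 <- Z4 -> Z10
  P4: Z9 <- Z5 <- Z8 -> Z10
That exhausts the simple backdoor paths. Count: 4.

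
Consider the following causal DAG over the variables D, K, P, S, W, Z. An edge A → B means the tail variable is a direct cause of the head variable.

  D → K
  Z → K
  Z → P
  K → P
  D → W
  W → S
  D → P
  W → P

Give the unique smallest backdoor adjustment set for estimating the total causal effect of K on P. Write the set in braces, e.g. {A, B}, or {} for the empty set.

{D, Z}

Variables eligible for adjustment (non-descendants of K, excluding K and P): {D, S, W, Z}.
Backdoor paths from K to P:
  P1: K <- D -> W -> P
  P2: K <- D -> P
  P3: K <- Z -> P
The empty set is not sufficient: P1 (K <- D -> W -> P) has no collider blocking it and no conditioned non-collider, so it is open.
Try {D, Z}:
  P1: blocked at fork node D ∈ conditioning set.
  P2: blocked at fork node D ∈ conditioning set.
  P3: blocked at fork node Z ∈ conditioning set.
{D, Z} contains no descendant of K and blocks every backdoor path.
Every element of {D, Z} is needed (dropping D leaves P1 open; dropping Z leaves P3 open), so no proper subset is valid.
Among all size-2 subsets of the eligible variables, only {D, Z} blocks every backdoor path, so it is the unique smallest valid adjustment set.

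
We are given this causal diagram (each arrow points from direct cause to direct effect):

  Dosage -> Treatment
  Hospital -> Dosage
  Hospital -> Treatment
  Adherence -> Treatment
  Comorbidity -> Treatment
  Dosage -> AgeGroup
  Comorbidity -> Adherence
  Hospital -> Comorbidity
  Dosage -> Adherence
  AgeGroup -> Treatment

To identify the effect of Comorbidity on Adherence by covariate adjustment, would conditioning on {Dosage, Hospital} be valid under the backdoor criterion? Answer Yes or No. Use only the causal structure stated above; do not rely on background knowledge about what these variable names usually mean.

Yes

Backdoor paths from Comorbidity to Adherence (paths whose first edge points into Comorbidity):
  P1: Comorbidity <- Hospital -> Dosage -> AgeGroup -> Treatment <- Adherence
  P2: Comorbidity <- Hospital -> Dosage -> Adherence
  P3: Comorbidity <- Hospital -> Dosage -> Treatment <- Adherence
  P4: Comorbidity <- Hospital -> Treatment <- Dosage -> Adherence
  P5: Comorbidity <- Hospital -> Treatment <- AgeGroup <- Dosage -> Adherence
  P6: Comorbidity <- Hospital -> Treatment <- Adherence
Condition 1 (no descendant of Comorbidity in the set): holds — descendants of Comorbidity are {Adherence, Treatment}; none are in {Dosage, Hospital}.
Condition 2 (every backdoor path blocked by {Dosage, Hospital}):
  P1: blocked at fork node Hospital ∈ conditioning set.
  P2: blocked at fork node Hospital ∈ conditioning set.
  P3: blocked at fork node Hospital ∈ conditioning set.
  P4: blocked at fork node Hospital ∈ conditioning set.
  P5: blocked at fork node Hospital ∈ conditioning set.
  P6: blocked at fork node Hospital ∈ conditioning set.
{Dosage, Hospital} satisfies the backdoor criterion.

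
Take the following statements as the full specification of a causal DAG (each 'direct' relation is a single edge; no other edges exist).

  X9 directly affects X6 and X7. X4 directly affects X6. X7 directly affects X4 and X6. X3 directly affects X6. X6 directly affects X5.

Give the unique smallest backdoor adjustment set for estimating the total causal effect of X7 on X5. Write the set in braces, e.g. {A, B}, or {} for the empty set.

{X9}

Variables eligible for adjustment (non-descendants of X7, excluding X7 and X5): {X3, X9}.
Backdoor paths from X7 to X5:
  P1: X7 <- X9 -> X6 -> X5
The empty set is not sufficient: P1 (X7 <- X9 -> X6 -> X5) has no collider blocking it and no conditioned non-collider, so it is open.
Try {X9}:
  P1: blocked at fork node X9 ∈ conditioning set.
{X9} contains no descendant of X7 and blocks every backdoor path.
No other singleton works — e.g. {X3} leaves P1 open — so {X9} is the unique smallest valid adjustment set.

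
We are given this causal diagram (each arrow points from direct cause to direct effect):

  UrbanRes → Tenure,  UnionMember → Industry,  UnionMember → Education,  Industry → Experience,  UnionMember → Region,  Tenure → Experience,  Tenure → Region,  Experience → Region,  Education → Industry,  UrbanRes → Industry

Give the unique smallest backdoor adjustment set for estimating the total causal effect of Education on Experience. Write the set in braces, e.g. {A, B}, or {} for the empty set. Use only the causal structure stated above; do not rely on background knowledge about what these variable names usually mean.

{UnionMember}

Variables eligible for adjustment (non-descendants of Education, excluding Education and Experience): {Tenure, UnionMember, UrbanRes}.
Backdoor paths from Education to Experience:
  P1: Education <- UnionMember -> Industry <- UrbanRes -> Tenure -> Experience
  P2: Education <- UnionMember -> Industry <- UrbanRes -> Tenure -> Region <- Experience
  P3: Education <- UnionMember -> Industry -> Experience
  P4: Education <- UnionMember -> Region <- Tenure <- UrbanRes -> Industry -> Experience
  P5: Education <- UnionMember -> Region <- Tenure -> Experience
  P6: Education <- UnionMember -> Region <- Experience
The empty set is not sufficient: P3 (Education <- UnionMember -> Industry -> Experience) has no collider blocking it and no conditioned non-collider, so it is open.
Try {UnionMember}:
  P1: blocked at fork node UnionMember ∈ conditioning set.
  P2: blocked at fork node UnionMember ∈ conditioning set.
  P3: blocked at fork node UnionMember ∈ conditioning set.
  P4: blocked at fork node UnionMember ∈ conditioning set.
  P5: blocked at fork node UnionMember ∈ conditioning set.
  P6: blocked at fork node UnionMember ∈ conditioning set.
{UnionMember} contains no descendant of Education and blocks every backdoor path.
No other singleton works — e.g. {UrbanRes} leaves P3 open — so {UnionMember} is the unique smallest valid adjustment set.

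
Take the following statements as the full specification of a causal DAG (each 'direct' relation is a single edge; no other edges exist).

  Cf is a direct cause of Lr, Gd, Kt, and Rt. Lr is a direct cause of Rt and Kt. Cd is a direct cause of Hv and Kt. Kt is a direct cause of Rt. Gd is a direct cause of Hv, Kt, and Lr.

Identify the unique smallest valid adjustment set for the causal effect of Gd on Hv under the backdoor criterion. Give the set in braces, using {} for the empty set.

Variables eligible for adjustment (non-descendants of Gd, excluding Gd and Hv): {Cd, Cf}.
Backdoor paths from Gd to Hv:
  P1: Gd <- Cf -> Lr -> Kt <- Cd -> Hv
  P2: Gd <- Cf -> Lr -> Rt <- Kt <- Cd -> Hv
  P3: Gd <- Cf -> Kt <- Cd -> Hv
  P4: Gd <- Cf -> Rt <- Lr -> Kt <- Cd -> Hv
  P5: Gd <- Cf -> Rt <- Kt <- Cd -> Hv
Each backdoor path contains an unconditioned collider, so every path is already blocked with the empty conditioning set:
  P1: blocked at collider Kt (neither it nor any descendant is in the conditioning set).
  P2: blocked at collider Rt (neither it nor any descendant is in the conditioning set).
  P3: blocked at collider Kt (neither it nor any descendant is in the conditioning set).
  P4: blocked at collider Rt (neither it nor any descendant is in the conditioning set).
  P5: blocked at collider Rt (neither it nor any descendant is in the conditioning set).
The empty set is therefore the unique smallest valid set.

{}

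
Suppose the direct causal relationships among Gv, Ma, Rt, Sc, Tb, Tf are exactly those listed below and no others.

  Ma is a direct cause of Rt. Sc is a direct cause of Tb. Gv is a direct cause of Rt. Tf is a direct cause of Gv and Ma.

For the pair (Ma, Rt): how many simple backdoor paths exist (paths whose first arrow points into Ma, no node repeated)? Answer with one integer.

1

A backdoor path from Ma to Rt is any simple undirected path whose first edge points into Ma (i.e. leaves Ma via a parent).
Parents of Ma: {Tf}.
Enumerating:
  P1: Ma <- Tf -> Gv -> Rt
That exhausts the simple backdoor paths. Count: 1.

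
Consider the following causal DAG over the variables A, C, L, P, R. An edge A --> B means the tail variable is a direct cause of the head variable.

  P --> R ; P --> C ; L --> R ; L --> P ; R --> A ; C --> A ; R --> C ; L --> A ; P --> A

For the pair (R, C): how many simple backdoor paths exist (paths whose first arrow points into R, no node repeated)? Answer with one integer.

7

A backdoor path from R to C is any simple undirected path whose first edge points into R (i.e. leaves R via a parent).
Parents of R: {L, P}.
Enumerating:
  P1: R <- L -> P -> C
  P2: R <- L -> P -> A <- C
  P3: R <- L -> A <- P -> C
  P4: R <- L -> A <- C
  P5: R <- P <- L -> A <- C
  P6: R <- P -> C
  P7: R <- P -> A <- C
That exhausts the simple backdoor paths. Count: 7.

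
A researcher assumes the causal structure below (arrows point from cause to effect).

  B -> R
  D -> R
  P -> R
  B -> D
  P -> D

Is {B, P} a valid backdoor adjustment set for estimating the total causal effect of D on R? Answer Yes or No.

Backdoor paths from D to R (paths whose first edge points into D):
  P1: D <- P -> R
  P2: D <- B -> R
Condition 1 (no descendant of D in the set): holds — descendants of D are {R}; none are in {B, P}.
Condition 2 (every backdoor path blocked by {B, P}):
  P1: blocked at fork node P ∈ conditioning set.
  P2: blocked at fork node B ∈ conditioning set.
{B, P} satisfies the backdoor criterion.

Yes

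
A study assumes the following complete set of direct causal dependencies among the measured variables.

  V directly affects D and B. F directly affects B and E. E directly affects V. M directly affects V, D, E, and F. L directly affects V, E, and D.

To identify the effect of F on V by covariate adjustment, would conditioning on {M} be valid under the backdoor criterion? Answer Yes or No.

Yes

Backdoor paths from F to V (paths whose first edge points into F):
  P1: F <- M -> E <- L -> V
  P2: F <- M -> E <- L -> D <- V
  P3: F <- M -> E -> V
  P4: F <- M -> V
  P5: F <- M -> D <- L -> E -> V
  P6: F <- M -> D <- L -> V
  P7: F <- M -> D <- V
Condition 1 (no descendant of F in the set): holds — descendants of F are {B, D, E, V}; none are in {M}.
Condition 2 (every backdoor path blocked by {M}):
  P1: blocked at fork node M ∈ conditioning set.
  P2: blocked at fork node M ∈ conditioning set.
  P3: blocked at fork node M ∈ conditioning set.
  P4: blocked at fork node M ∈ conditioning set.
  P5: blocked at fork node M ∈ conditioning set.
  P6: blocked at fork node M ∈ conditioning set.
  P7: blocked at fork node M ∈ conditioning set.
{M} satisfies the backdoor criterion.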